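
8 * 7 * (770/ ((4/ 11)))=118580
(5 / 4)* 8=10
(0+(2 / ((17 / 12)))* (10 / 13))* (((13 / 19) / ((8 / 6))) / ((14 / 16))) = 1440 / 2261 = 0.64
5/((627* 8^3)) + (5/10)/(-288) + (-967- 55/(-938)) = -966.94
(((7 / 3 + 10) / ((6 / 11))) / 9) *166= 33781 / 81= 417.05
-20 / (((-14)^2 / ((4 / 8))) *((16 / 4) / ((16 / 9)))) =-10 / 441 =-0.02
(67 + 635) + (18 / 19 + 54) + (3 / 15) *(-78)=70428 / 95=741.35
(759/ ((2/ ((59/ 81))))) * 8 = 59708/ 27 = 2211.41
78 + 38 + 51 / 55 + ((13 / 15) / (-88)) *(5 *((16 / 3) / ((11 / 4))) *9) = 70221 / 605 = 116.07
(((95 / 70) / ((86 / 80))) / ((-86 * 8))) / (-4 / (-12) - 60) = 285 / 9267188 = 0.00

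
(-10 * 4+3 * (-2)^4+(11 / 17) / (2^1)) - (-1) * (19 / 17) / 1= 321 / 34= 9.44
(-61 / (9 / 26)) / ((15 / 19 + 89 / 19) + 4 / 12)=-30134 / 993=-30.35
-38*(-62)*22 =51832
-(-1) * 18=18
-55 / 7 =-7.86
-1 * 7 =-7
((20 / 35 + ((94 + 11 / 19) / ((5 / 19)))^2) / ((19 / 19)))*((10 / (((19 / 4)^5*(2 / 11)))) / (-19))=-154.63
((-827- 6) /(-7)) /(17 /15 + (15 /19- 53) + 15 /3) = -4845 /1876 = -2.58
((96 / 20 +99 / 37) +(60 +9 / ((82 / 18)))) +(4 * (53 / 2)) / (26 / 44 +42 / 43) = 1541820064 / 11248555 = 137.07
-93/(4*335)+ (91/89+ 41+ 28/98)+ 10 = 43609981/834820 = 52.24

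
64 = 64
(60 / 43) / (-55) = -12 / 473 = -0.03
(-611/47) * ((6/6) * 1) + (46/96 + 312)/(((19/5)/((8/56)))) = -7997/6384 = -1.25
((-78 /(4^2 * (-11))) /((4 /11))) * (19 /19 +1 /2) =117 /64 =1.83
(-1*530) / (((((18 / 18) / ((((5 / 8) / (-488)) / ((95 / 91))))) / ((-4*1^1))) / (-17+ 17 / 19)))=41.89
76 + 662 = 738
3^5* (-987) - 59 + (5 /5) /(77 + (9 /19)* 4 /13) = -4571294253 /19055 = -239899.99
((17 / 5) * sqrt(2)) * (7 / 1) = 119 * sqrt(2) / 5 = 33.66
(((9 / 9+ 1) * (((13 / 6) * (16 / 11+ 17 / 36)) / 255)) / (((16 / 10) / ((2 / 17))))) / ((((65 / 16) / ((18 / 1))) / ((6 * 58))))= 177016 / 47685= 3.71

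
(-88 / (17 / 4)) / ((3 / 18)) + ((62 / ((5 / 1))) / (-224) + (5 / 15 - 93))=-6196301 / 28560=-216.96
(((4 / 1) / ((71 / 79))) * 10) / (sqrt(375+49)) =790 * sqrt(106) / 3763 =2.16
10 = 10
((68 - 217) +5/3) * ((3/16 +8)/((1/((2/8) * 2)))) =-28951/48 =-603.15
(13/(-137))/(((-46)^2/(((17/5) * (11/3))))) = -2431/4348380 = -0.00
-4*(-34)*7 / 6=158.67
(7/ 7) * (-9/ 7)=-9/ 7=-1.29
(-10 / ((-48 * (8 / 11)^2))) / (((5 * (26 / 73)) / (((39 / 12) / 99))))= 803 / 110592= 0.01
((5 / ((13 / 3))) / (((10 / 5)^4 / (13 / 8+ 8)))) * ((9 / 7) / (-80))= -297 / 26624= -0.01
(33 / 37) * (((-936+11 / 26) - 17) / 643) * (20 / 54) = -1362185 / 2783547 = -0.49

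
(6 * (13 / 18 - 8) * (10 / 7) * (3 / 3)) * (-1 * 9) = 3930 / 7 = 561.43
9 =9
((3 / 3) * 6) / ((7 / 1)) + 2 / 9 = 68 / 63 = 1.08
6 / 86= 3 / 43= 0.07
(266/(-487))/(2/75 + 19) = -19950/694949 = -0.03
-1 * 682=-682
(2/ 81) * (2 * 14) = 56/ 81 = 0.69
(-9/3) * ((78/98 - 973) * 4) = 571656/49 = 11666.45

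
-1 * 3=-3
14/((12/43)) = 301/6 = 50.17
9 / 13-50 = -641 / 13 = -49.31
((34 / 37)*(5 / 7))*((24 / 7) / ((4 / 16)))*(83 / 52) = 338640 / 23569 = 14.37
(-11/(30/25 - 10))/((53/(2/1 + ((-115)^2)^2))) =874503135/212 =4125014.79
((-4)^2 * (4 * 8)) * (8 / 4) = 1024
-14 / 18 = -7 / 9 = -0.78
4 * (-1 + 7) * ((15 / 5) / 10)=36 / 5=7.20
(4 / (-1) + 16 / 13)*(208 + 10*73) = -33768 / 13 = -2597.54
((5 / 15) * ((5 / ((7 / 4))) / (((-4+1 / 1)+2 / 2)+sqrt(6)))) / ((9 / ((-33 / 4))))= -55 * sqrt(6) / 126- 55 / 63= -1.94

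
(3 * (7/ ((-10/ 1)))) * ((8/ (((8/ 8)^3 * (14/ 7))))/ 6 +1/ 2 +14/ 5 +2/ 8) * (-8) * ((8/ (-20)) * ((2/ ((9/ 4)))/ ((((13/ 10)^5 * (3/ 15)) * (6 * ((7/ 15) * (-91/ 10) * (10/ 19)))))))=769120000/ 304088967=2.53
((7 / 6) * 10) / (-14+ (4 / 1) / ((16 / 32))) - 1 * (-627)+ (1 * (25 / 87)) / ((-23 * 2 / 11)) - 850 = -1350754 / 6003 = -225.01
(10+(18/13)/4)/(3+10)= 269/338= 0.80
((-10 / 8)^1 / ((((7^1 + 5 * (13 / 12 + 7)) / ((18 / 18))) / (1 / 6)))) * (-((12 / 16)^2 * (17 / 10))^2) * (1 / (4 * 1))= 23409 / 23306240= 0.00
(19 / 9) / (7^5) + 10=1512649 / 151263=10.00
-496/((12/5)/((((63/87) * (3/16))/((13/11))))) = -35805/1508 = -23.74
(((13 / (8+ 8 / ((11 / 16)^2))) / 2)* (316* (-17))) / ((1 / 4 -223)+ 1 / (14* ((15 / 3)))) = 5687605 / 904307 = 6.29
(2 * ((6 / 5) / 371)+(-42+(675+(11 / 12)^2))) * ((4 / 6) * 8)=169313143 / 50085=3380.52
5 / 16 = 0.31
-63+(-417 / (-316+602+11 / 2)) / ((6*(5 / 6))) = -184479 / 2915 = -63.29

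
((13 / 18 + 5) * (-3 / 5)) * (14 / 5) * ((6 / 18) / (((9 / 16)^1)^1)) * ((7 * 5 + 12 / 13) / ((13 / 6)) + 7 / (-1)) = -18676784 / 342225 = -54.57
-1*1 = -1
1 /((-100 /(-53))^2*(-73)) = -2809 /730000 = -0.00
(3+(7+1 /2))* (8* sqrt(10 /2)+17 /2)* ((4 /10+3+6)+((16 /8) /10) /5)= 21063 /25+19824* sqrt(5) /25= 2615.63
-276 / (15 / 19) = -1748 / 5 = -349.60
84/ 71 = 1.18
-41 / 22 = -1.86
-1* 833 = -833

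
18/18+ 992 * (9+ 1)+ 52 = 9973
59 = 59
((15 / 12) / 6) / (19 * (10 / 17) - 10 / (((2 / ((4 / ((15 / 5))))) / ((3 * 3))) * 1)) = -17 / 3984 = -0.00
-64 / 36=-16 / 9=-1.78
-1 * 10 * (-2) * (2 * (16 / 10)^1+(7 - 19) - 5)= -276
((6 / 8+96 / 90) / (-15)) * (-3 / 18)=109 / 5400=0.02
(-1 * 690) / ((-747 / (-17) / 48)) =-62560 / 83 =-753.73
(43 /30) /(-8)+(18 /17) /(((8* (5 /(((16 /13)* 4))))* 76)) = -178829 /1007760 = -0.18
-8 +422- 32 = 382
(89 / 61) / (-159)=-89 / 9699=-0.01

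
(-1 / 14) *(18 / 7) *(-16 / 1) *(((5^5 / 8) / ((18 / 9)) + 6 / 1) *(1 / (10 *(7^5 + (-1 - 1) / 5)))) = 3221 / 915026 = 0.00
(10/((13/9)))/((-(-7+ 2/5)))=150/143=1.05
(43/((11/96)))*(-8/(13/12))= -396288/143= -2771.24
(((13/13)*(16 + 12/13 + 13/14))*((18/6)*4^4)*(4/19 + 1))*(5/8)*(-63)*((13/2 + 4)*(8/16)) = -44600220/13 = -3430786.15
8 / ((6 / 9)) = 12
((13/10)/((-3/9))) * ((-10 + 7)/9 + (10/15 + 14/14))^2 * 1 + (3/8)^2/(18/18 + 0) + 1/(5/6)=-5369/960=-5.59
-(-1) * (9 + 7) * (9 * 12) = 1728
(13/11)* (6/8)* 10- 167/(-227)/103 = 4562969/514382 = 8.87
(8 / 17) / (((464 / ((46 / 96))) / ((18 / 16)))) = 69 / 126208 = 0.00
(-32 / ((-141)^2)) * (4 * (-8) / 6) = 512 / 59643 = 0.01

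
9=9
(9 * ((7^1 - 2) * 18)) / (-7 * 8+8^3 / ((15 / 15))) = 135 / 76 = 1.78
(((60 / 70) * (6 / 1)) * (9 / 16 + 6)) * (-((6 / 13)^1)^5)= -262440 / 371293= -0.71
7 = 7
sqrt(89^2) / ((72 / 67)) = 5963 / 72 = 82.82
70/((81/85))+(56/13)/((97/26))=586222/7857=74.61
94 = 94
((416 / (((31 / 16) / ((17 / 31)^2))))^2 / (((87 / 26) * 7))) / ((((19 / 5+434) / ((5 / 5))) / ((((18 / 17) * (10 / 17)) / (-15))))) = -6657755054080 / 394377348214927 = -0.02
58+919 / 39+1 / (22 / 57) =84.16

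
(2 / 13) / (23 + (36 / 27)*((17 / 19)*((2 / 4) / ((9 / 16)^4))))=747954 / 140786035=0.01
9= 9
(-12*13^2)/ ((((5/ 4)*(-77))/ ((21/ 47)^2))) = 511056/ 121495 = 4.21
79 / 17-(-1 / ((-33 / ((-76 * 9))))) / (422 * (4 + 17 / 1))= 1284159 / 276199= 4.65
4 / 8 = 1 / 2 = 0.50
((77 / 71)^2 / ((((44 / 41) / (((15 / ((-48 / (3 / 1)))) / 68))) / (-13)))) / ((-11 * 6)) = -130585 / 43876864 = -0.00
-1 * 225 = -225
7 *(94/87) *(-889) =-584962/87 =-6723.70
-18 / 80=-9 / 40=-0.22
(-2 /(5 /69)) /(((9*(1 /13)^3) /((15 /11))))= -101062 /11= -9187.45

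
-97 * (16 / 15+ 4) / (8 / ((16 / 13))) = -14744 / 195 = -75.61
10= 10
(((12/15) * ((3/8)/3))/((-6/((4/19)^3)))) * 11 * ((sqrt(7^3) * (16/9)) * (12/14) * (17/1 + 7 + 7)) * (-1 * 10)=349184 * sqrt(7)/61731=14.97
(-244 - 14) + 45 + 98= -115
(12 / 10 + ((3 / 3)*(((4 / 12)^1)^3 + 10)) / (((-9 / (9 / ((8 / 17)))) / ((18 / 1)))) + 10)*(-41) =916883 / 60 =15281.38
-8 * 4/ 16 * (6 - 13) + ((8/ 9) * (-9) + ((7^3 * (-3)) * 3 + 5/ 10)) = -6161/ 2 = -3080.50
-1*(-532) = 532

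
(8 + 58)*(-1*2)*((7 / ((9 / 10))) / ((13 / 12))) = -947.69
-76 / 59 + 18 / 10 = 151 / 295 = 0.51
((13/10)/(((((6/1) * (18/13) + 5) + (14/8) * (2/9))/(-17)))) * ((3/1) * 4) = -310284/16025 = -19.36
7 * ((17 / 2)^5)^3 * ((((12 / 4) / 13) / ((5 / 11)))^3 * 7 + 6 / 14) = 1849689188616488435989221 / 2249728000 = 822183476676508.64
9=9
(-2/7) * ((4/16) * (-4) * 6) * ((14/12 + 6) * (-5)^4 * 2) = 107500/7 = 15357.14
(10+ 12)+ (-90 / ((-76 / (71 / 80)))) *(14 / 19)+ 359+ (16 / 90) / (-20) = 496142473 / 1299600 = 381.77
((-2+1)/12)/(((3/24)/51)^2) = -13872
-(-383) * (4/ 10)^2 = 1532/ 25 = 61.28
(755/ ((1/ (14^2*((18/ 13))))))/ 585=59192/ 169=350.25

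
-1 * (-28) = 28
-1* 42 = -42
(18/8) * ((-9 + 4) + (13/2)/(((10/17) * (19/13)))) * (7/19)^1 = 61299/28880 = 2.12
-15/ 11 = -1.36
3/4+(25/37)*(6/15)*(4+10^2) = 4271/148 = 28.86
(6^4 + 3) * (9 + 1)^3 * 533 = 692367000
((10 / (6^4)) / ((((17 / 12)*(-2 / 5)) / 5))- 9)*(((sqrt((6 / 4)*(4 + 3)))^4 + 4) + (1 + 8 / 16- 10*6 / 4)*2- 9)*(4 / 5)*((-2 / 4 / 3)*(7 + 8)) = 5211137 / 3672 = 1419.15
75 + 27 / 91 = 6852 / 91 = 75.30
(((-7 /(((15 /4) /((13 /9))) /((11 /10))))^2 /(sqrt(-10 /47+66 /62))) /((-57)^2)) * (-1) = -4008004 * sqrt(1808137) /1837084100625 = -0.00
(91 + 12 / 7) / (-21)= -649 / 147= -4.41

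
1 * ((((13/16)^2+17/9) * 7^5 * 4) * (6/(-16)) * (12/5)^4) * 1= -2665102797/1250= -2132082.24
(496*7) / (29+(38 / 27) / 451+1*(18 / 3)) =99.19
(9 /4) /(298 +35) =1 /148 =0.01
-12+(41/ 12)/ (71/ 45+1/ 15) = -9.92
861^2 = 741321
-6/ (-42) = 1/ 7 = 0.14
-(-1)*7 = 7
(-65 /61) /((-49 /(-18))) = -0.39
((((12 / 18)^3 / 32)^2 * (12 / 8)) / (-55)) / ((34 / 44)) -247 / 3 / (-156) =174419 / 330480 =0.53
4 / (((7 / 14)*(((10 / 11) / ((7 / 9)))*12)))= 77 / 135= 0.57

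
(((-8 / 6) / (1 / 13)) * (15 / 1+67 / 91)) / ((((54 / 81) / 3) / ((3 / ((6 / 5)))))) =-3068.57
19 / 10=1.90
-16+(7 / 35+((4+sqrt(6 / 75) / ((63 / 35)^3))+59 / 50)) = -531 / 50+25*sqrt(2) / 729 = -10.57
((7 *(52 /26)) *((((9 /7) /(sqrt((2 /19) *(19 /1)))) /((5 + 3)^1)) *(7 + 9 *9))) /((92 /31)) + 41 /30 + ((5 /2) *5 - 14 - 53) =-797 /15 + 3069 *sqrt(2) /92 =-5.96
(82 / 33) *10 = 820 / 33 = 24.85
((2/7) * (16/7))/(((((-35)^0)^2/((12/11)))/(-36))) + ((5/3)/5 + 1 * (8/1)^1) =-27997/1617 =-17.31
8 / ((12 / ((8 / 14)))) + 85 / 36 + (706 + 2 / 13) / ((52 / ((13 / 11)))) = 677153 / 36036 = 18.79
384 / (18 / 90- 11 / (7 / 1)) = -280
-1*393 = -393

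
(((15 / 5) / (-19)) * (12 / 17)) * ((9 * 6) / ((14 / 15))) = -14580 / 2261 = -6.45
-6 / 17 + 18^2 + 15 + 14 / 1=5995 / 17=352.65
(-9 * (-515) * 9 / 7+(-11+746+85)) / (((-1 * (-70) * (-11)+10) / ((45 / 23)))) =-427095 / 24472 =-17.45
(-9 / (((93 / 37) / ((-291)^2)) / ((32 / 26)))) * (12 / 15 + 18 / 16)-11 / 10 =-2895078461 / 4030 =-718381.75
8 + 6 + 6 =20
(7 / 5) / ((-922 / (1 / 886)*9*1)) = -7 / 36760140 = -0.00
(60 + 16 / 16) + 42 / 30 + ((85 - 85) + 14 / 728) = 16229 / 260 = 62.42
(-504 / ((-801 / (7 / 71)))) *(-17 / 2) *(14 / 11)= -46648 / 69509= -0.67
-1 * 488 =-488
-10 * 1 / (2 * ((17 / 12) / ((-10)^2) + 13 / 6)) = -6000 / 2617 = -2.29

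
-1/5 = -0.20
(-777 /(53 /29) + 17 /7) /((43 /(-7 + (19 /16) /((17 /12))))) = 32855885 /542402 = 60.57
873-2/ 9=7855/ 9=872.78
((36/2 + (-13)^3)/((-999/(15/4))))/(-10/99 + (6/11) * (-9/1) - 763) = -119845/11252884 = -0.01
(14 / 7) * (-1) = -2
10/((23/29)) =290/23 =12.61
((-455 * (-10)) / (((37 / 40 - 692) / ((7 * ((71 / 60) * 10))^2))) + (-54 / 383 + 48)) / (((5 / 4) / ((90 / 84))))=-1228554877940 / 31761807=-38680.26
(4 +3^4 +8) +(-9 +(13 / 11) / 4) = 3709 / 44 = 84.30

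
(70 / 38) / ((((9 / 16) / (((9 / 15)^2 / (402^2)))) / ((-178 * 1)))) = -4984 / 3838095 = -0.00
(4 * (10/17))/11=40/187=0.21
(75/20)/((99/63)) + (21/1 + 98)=5341/44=121.39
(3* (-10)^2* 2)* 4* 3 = 7200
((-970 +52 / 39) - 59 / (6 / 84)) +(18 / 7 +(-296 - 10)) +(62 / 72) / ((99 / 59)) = -52330477 / 24948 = -2097.58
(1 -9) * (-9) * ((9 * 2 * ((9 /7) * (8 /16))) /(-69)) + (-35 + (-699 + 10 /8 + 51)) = -446823 /644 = -693.82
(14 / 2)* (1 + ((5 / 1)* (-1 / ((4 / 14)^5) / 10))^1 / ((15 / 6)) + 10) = -105329 / 160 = -658.31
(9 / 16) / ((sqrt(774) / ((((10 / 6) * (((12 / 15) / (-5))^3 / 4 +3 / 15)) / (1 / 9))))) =27981 * sqrt(86) / 4300000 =0.06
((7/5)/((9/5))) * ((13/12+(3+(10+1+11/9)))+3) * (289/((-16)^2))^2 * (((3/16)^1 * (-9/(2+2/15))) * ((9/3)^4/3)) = -408.70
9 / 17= 0.53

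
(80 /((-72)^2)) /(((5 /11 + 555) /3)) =11 /131976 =0.00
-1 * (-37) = 37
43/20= 2.15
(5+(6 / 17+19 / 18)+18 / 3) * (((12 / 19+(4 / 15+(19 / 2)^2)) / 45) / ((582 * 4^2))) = 394542473 / 146177913600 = 0.00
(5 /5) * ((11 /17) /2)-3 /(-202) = 581 /1717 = 0.34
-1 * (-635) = 635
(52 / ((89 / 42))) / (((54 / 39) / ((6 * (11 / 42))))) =7436 / 267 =27.85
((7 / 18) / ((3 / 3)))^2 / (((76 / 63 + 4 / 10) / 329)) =564235 / 18216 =30.97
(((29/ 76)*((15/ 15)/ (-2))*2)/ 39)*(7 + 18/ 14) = -841/ 10374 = -0.08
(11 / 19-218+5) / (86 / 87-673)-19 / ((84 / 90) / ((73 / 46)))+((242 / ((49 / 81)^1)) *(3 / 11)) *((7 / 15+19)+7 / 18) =10687774057827 / 5007644180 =2134.29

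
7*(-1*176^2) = -216832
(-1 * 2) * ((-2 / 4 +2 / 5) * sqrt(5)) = 0.45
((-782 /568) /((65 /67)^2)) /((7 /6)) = -5265597 /4199650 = -1.25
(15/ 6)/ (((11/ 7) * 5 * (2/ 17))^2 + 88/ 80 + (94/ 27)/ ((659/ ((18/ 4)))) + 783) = 699907425/ 219764837447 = 0.00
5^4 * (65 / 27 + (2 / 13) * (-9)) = 224375 / 351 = 639.25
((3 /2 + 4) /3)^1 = 11 /6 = 1.83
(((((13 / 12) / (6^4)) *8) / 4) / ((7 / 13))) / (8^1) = 169 / 435456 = 0.00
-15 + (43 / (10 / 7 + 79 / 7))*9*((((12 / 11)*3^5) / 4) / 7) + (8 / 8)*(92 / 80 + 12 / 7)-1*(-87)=49758119 / 137060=363.04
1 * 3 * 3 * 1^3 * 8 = 72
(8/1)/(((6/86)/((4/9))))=1376/27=50.96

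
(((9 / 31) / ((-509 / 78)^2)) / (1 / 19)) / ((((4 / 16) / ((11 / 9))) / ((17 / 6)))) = 14410968 / 8031511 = 1.79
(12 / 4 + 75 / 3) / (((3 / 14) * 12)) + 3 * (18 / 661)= 65264 / 5949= 10.97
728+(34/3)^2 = 7708/9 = 856.44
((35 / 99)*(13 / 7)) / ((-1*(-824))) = 65 / 81576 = 0.00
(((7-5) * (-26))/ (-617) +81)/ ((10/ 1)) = 50029/ 6170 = 8.11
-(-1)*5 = 5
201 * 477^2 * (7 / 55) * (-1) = -320133303 / 55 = -5820605.51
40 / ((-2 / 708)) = -14160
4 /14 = 2 /7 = 0.29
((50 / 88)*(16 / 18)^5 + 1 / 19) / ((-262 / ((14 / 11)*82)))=-2606384186 / 17783728281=-0.15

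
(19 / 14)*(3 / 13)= 57 / 182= 0.31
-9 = -9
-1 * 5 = -5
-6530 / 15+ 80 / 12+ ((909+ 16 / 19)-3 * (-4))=28111 / 57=493.18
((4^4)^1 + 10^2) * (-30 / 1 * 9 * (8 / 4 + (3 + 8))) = -1249560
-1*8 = -8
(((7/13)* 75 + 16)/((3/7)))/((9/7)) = 35917/351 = 102.33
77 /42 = 11 /6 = 1.83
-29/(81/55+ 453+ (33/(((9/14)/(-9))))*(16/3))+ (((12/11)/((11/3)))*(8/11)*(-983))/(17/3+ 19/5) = -234522669625/10444628524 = -22.45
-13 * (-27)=351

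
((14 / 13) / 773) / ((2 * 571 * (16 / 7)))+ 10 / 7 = 918076983 / 642653648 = 1.43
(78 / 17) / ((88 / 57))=2223 / 748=2.97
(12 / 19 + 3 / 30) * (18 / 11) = 1251 / 1045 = 1.20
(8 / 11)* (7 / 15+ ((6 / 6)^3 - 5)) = -424 / 165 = -2.57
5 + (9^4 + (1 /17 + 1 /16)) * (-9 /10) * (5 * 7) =-112428655 /544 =-206670.32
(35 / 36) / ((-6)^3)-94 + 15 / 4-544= -4931963 / 7776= -634.25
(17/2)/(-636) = -17/1272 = -0.01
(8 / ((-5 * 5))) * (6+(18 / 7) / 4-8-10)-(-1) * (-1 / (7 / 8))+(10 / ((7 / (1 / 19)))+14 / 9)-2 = 63506 / 29925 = 2.12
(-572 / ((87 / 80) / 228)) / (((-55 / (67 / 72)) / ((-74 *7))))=-274316224 / 261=-1051020.02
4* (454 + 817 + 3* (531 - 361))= 7124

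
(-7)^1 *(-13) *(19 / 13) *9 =1197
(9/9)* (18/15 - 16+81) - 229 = -814/5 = -162.80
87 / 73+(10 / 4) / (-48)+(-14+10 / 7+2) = -462683 / 49056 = -9.43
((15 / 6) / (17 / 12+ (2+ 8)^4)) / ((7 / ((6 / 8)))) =45 / 1680238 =0.00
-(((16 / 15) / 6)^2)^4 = -16777216 / 16815125390625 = -0.00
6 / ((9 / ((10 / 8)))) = 0.83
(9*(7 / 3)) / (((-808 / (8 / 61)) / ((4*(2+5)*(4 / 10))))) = -1176 / 30805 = -0.04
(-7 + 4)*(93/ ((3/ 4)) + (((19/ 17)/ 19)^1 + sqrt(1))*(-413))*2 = 31956/ 17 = 1879.76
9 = 9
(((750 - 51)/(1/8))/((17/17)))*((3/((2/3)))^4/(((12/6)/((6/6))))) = 4586139/4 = 1146534.75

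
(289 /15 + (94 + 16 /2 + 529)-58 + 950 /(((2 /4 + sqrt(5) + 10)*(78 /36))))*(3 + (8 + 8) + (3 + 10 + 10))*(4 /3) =2923935392 /82095-1276800*sqrt(5) /5473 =35094.83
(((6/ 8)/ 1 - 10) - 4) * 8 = -106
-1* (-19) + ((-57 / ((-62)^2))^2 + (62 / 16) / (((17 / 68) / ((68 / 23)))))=22031591703 / 339855728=64.83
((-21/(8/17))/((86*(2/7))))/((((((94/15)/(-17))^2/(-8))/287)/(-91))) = -4243946554575/1519792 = -2792452.23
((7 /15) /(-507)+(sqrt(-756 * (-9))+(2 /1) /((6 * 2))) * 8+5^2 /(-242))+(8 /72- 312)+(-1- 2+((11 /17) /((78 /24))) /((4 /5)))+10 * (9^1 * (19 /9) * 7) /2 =11000157217 /31286970+144 * sqrt(21) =1011.48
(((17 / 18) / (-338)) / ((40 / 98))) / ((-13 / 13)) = 833 / 121680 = 0.01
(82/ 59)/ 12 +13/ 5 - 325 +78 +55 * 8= 346417/ 1770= 195.72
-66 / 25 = -2.64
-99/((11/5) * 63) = -5/7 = -0.71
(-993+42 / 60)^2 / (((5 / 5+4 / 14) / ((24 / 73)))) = 1378523006 / 5475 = 251785.02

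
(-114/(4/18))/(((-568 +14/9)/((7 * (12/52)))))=96957/66274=1.46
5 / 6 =0.83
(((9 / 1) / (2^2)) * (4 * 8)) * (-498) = -35856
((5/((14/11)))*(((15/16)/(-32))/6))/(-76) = 275/1089536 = 0.00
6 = 6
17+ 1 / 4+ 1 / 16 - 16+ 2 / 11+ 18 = 3431 / 176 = 19.49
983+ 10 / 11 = 10823 / 11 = 983.91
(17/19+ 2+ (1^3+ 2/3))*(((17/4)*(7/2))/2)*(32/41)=61880/2337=26.48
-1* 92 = -92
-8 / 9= -0.89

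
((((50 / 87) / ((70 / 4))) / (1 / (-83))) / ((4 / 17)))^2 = 49773025 / 370881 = 134.20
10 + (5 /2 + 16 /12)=83 /6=13.83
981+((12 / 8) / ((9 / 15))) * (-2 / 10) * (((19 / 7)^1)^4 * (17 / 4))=16627591 / 19208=865.66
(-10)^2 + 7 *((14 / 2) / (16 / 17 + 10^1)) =104.48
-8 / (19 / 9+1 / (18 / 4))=-24 / 7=-3.43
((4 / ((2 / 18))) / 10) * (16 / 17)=288 / 85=3.39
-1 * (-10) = 10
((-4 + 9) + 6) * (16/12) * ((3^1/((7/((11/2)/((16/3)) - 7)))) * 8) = -2101/7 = -300.14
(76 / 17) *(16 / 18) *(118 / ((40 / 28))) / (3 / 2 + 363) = 502208 / 557685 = 0.90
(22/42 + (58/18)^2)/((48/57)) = 12.95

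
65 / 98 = 0.66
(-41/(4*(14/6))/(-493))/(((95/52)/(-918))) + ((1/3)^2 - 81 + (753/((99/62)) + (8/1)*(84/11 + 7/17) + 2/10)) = 1330116593/2950605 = 450.79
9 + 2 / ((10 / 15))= 12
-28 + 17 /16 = -431 /16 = -26.94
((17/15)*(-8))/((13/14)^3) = -373184/32955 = -11.32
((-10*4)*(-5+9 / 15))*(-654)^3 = -49231822464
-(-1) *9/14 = 9/14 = 0.64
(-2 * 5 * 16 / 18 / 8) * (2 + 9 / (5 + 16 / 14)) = -3.85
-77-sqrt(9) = -80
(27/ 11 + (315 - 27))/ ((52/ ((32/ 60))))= 426/ 143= 2.98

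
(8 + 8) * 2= 32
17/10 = 1.70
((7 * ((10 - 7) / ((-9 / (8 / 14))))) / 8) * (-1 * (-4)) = -2 / 3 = -0.67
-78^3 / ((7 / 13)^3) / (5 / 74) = -77151715056 / 1715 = -44986422.77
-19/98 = -0.19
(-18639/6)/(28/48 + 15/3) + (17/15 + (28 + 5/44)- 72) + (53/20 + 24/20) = -595.29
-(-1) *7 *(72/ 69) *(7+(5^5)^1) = 526176/ 23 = 22877.22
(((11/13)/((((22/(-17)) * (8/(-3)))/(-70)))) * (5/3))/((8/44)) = -32725/208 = -157.33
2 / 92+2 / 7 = 99 / 322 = 0.31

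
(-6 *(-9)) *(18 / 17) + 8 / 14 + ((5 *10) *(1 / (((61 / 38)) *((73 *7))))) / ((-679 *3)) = 62334237292 / 1079420559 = 57.75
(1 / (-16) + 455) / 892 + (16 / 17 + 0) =352095 / 242624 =1.45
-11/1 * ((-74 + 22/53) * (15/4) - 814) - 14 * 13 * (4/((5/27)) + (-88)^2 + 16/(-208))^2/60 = -31505931975767/172250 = -182908168.22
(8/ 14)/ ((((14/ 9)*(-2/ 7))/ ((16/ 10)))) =-72/ 35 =-2.06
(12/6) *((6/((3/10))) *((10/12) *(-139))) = -13900/3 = -4633.33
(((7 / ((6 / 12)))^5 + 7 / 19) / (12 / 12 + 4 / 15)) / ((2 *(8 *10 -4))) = 153279945 / 54872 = 2793.41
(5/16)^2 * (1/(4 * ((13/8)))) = 25/1664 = 0.02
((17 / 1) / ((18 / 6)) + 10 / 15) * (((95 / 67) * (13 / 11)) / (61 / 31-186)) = -0.06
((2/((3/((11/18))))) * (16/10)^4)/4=11264/16875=0.67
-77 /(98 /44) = -242 /7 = -34.57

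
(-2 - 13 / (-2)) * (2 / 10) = 9 / 10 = 0.90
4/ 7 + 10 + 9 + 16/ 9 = 1345/ 63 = 21.35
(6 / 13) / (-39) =-2 / 169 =-0.01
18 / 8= 9 / 4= 2.25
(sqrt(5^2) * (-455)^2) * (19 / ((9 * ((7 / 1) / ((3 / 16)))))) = 2809625 / 48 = 58533.85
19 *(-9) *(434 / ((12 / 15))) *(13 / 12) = -803985 / 8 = -100498.12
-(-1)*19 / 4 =4.75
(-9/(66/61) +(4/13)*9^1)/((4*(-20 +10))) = 1587/11440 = 0.14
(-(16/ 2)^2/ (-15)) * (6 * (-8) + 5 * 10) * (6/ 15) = 256/ 75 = 3.41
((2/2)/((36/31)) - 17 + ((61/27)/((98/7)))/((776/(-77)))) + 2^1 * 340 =663.85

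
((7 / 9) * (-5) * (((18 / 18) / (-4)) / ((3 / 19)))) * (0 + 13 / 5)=16.01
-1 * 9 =-9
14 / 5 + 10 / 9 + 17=941 / 45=20.91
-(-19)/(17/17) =19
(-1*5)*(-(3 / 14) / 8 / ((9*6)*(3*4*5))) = 1 / 24192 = 0.00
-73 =-73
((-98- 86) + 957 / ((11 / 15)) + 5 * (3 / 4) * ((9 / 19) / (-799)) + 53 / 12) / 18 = 25627375 / 409887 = 62.52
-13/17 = -0.76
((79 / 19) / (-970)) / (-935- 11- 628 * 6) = 79 / 86879020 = 0.00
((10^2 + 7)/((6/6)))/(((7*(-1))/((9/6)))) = -321/14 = -22.93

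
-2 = -2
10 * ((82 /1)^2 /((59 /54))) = 3630960 /59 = 61541.69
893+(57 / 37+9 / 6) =66307 / 74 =896.04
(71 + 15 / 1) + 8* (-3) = 62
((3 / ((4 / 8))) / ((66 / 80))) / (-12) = -20 / 33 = -0.61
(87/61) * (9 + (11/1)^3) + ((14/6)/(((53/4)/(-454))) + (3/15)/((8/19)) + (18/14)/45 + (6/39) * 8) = 64710498107/35304360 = 1832.93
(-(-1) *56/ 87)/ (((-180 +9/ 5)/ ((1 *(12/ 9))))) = -1120/ 232551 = -0.00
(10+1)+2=13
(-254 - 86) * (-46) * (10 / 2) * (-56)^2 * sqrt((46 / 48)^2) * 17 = 11985870400 / 3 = 3995290133.33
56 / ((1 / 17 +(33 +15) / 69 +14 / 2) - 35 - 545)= -782 / 7991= -0.10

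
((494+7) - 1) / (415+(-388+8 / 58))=14500 / 787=18.42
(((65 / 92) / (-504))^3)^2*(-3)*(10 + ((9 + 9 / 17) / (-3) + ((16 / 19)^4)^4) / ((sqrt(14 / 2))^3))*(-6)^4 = -377094453125 / 1278067910595985406951424 + 575530668106272946246307729046875*sqrt(7) / 307083546401512511546232739235513816016331210752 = -0.00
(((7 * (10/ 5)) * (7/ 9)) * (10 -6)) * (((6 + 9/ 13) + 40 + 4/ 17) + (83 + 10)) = 1346912/ 221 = 6094.62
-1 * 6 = -6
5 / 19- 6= -109 / 19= -5.74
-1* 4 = -4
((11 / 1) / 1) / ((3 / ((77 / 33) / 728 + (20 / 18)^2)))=114697 / 25272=4.54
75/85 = 15/17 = 0.88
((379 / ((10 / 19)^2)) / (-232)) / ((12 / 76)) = -2599561 / 69600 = -37.35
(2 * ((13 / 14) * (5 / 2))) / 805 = 13 / 2254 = 0.01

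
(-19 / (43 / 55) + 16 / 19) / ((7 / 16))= -306672 / 5719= -53.62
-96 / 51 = -32 / 17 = -1.88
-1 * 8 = -8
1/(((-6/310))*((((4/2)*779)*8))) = -155/37392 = -0.00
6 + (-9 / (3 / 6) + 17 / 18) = -199 / 18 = -11.06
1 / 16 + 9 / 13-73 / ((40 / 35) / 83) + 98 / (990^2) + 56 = -267305853229 / 50965200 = -5244.87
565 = 565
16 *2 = 32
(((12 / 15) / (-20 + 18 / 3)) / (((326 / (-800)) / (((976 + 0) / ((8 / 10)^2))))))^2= 59536000000 / 1301881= 45730.75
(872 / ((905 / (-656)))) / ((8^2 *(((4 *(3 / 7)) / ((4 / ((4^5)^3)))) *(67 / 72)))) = -93849 / 4069145968640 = -0.00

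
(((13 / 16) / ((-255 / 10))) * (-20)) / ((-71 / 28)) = -0.25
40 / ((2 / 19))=380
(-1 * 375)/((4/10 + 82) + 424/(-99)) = -185625/38668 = -4.80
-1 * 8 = -8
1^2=1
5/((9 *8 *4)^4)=5/6879707136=0.00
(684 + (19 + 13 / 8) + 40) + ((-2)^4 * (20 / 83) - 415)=221431 / 664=333.48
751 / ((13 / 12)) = 9012 / 13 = 693.23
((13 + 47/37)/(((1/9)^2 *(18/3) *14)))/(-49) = -3564/12691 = -0.28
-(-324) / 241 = 324 / 241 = 1.34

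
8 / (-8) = -1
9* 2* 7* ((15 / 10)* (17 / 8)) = 401.62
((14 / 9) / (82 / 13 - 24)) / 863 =-91 / 893205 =-0.00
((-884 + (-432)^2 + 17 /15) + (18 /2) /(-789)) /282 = 366374363 /556245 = 658.66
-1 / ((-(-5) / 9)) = -9 / 5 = -1.80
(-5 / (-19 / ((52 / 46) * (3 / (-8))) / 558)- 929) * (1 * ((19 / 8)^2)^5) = -279560809658534429 / 49392123904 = -5660028.11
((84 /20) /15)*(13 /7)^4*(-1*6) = -171366 /8575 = -19.98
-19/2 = -9.50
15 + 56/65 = 1031/65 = 15.86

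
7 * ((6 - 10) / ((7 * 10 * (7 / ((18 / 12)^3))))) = -27 / 140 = -0.19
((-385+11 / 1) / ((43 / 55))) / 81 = -5.91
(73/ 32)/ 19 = 73/ 608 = 0.12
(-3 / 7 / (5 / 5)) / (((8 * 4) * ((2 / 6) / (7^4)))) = -3087 / 32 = -96.47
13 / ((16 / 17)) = 221 / 16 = 13.81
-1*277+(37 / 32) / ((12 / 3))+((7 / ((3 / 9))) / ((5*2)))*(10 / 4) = -271.46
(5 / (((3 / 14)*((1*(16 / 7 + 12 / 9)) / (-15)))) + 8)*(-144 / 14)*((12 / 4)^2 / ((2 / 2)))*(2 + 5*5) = 29489508 / 133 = 221725.62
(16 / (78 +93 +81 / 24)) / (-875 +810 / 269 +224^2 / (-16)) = -34432 / 1504017855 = -0.00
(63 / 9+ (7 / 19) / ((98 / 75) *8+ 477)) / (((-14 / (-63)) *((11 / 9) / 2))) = 393892632 / 7640831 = 51.55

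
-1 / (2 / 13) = -13 / 2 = -6.50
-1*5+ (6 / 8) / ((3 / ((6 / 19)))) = -187 / 38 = -4.92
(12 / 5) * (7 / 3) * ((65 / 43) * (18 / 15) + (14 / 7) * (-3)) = -1008 / 43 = -23.44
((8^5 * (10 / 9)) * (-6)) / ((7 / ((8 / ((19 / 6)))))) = -10485760 / 133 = -78840.30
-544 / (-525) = 544 / 525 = 1.04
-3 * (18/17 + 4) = -15.18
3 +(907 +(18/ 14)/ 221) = 1407779/ 1547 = 910.01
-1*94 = -94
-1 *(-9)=9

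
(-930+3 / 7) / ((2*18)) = -723 / 28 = -25.82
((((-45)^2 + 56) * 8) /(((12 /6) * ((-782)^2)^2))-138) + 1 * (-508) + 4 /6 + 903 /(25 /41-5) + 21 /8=-2379494304528497 /2804712019320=-848.39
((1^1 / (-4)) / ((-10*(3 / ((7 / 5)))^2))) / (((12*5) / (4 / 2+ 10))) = 49 / 45000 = 0.00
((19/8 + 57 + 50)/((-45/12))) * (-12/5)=70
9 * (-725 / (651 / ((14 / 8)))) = -2175 / 124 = -17.54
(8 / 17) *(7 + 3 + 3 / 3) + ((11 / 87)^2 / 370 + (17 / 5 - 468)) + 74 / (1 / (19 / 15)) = -3482029229 / 9521802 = -365.69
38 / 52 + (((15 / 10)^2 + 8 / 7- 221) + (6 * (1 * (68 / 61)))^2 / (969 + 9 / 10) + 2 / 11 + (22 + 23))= -8267977398225 / 48168091972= -171.65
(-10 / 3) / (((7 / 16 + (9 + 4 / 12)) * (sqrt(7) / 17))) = -2.19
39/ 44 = 0.89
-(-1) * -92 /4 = -23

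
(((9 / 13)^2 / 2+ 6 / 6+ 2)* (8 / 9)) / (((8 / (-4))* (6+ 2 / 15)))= -1825 / 7774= -0.23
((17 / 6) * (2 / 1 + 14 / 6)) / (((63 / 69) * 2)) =5083 / 756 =6.72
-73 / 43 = -1.70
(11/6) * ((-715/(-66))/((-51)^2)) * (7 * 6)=5005/15606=0.32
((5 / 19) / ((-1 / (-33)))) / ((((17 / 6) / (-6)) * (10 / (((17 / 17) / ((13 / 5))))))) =-2970 / 4199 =-0.71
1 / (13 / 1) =1 / 13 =0.08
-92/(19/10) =-48.42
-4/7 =-0.57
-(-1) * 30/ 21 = 10/ 7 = 1.43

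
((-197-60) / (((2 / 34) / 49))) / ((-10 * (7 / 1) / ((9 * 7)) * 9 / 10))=214081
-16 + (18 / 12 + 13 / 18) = -124 / 9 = -13.78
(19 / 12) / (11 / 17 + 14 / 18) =969 / 872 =1.11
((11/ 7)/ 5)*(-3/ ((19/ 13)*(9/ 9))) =-429/ 665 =-0.65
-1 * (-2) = 2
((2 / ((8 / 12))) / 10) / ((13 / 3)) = 9 / 130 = 0.07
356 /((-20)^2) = 89 /100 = 0.89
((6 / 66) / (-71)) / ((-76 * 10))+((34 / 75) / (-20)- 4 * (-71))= 12641819023 / 44517000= 283.98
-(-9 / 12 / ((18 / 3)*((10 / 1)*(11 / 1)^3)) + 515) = -54837199 / 106480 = -515.00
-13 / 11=-1.18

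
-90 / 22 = -45 / 11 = -4.09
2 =2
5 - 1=4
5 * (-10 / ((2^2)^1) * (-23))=575 / 2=287.50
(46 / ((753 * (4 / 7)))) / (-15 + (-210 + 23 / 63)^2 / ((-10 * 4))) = -4260060 / 44378368499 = -0.00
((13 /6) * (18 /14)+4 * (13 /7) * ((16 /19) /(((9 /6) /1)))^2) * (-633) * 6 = -49206677 /2527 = -19472.37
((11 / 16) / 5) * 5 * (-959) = -10549 / 16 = -659.31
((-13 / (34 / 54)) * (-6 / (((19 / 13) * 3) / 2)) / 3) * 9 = 54756 / 323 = 169.52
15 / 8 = 1.88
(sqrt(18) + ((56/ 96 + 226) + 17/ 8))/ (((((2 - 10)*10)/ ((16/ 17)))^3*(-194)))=3*sqrt(2)/ 119140250 + 5489/ 2859366000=0.00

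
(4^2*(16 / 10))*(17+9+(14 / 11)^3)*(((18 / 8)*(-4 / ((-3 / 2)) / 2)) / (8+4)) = 239040 / 1331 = 179.59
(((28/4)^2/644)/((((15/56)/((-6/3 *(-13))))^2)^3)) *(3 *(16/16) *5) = 16672713927188021248/17465625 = 954601620450.92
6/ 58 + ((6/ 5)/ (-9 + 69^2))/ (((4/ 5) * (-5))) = 47491/ 459360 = 0.10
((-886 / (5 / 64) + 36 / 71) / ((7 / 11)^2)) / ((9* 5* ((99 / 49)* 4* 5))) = -11070961 / 718875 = -15.40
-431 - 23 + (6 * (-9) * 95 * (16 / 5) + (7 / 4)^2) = -269871 / 16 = -16866.94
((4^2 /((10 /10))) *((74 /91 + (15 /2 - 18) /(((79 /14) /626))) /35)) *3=-401671488 /251615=-1596.37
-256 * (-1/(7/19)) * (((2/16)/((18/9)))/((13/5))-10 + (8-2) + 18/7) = -621680/637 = -975.95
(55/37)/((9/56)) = 3080/333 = 9.25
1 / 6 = 0.17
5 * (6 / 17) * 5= 150 / 17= 8.82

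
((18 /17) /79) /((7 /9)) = 162 /9401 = 0.02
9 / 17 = 0.53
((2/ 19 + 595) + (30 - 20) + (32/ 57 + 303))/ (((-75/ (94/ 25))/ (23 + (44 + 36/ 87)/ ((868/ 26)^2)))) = -39715018988/ 37839375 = -1049.57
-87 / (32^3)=-87 / 32768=-0.00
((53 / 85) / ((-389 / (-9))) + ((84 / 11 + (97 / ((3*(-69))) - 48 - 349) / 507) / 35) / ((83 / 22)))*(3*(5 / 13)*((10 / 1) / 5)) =267423809386 / 1747330499187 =0.15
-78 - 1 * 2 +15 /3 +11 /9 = -664 /9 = -73.78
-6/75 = -2/25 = -0.08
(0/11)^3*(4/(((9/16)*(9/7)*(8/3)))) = 0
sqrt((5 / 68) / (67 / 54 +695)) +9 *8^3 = 3 *sqrt(19174470) / 1278298 +4608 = 4608.01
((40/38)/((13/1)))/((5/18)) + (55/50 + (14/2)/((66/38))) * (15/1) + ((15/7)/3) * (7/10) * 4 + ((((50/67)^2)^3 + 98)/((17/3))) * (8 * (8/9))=1691689126076342583/8356364428007882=202.44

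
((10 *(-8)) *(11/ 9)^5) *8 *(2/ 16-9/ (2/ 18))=8335999760/ 59049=141170.89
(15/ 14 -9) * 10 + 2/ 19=-10531/ 133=-79.18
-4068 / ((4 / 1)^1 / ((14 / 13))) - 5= -14303 / 13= -1100.23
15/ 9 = 5/ 3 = 1.67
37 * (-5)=-185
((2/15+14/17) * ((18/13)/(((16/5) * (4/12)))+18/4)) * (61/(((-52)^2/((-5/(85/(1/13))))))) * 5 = -0.00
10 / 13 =0.77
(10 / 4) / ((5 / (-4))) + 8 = 6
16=16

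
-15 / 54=-0.28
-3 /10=-0.30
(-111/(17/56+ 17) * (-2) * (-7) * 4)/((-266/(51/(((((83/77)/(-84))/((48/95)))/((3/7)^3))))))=-607647744/2846485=-213.47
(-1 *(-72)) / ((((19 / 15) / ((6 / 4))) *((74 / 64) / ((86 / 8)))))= 557280 / 703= 792.72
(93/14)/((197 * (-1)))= -93/2758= -0.03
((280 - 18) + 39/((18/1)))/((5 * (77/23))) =7291/462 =15.78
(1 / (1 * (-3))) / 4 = -1 / 12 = -0.08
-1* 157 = -157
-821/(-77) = 821/77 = 10.66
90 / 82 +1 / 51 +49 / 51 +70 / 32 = 142705 / 33456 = 4.27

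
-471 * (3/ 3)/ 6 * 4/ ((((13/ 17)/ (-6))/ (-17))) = -544476/ 13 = -41882.77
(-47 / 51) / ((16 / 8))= -47 / 102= -0.46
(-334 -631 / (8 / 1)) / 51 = -1101 / 136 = -8.10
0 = 0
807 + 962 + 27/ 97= 1769.28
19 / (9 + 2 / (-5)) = 95 / 43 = 2.21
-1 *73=-73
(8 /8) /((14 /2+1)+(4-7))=1 /5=0.20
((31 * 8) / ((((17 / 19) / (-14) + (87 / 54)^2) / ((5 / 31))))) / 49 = 246240 / 763693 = 0.32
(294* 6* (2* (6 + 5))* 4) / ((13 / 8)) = 1241856 / 13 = 95527.38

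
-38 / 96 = -19 / 48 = -0.40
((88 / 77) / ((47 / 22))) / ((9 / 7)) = 176 / 423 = 0.42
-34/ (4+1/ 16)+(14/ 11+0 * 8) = -5074/ 715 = -7.10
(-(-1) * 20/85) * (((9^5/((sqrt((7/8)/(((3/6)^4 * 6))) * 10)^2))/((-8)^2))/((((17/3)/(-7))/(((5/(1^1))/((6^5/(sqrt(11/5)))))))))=-2187 * sqrt(55)/14796800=-0.00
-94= -94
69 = 69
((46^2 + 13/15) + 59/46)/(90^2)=1461523/5589000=0.26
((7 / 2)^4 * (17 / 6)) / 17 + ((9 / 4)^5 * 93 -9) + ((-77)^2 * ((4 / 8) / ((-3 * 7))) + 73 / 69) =370149145 / 70656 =5238.75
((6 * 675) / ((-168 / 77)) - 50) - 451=-9429 / 4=-2357.25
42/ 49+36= 258/ 7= 36.86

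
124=124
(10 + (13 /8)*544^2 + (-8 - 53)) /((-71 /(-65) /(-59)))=-1844040575 /71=-25972402.46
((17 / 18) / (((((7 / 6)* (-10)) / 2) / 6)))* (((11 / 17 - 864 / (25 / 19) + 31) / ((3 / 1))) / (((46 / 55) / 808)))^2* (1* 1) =-398114633256712064 / 10117125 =-39350569777.16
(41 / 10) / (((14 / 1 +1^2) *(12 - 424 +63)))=-41 / 52350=-0.00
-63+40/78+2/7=-16981/273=-62.20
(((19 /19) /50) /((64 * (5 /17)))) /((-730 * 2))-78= -1822080017 /23360000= -78.00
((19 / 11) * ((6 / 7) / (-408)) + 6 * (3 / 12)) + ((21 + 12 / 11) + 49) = 380067 / 5236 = 72.59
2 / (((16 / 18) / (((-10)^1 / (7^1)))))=-45 / 14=-3.21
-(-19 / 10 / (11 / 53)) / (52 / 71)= 71497 / 5720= 12.50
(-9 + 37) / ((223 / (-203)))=-5684 / 223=-25.49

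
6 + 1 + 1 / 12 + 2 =109 / 12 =9.08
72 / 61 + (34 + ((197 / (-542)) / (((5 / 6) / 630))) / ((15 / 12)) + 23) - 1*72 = -19311969 / 82655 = -233.65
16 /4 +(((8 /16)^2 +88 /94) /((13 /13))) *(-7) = -809 /188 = -4.30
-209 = -209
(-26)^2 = 676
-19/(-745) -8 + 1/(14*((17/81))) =-1353613/177310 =-7.63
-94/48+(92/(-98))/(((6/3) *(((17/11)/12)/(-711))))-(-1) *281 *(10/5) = 63002657/19992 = 3151.39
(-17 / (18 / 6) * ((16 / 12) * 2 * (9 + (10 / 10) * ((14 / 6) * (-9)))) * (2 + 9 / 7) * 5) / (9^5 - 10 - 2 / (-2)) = 391 / 7749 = 0.05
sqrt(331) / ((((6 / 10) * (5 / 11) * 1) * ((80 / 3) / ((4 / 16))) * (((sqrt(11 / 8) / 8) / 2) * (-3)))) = -sqrt(7282) / 30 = -2.84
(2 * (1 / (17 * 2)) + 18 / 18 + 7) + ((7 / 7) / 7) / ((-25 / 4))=23907 / 2975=8.04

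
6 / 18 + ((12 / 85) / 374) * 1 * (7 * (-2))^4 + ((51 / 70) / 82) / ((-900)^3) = 65778130403945957 / 4434132780000000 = 14.83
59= 59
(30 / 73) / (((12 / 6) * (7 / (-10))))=-150 / 511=-0.29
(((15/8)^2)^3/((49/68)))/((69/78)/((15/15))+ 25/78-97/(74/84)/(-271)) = 15144749465625/404718813184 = 37.42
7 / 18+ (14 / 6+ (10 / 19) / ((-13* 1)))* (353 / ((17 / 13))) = 3600743 / 5814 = 619.32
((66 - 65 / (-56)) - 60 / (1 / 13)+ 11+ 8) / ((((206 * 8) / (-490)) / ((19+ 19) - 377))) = -461014575 / 6592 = -69935.46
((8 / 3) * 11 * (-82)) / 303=-7216 / 909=-7.94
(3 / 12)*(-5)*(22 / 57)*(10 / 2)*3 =-275 / 38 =-7.24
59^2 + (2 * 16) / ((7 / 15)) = 24847 / 7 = 3549.57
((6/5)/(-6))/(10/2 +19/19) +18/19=521/570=0.91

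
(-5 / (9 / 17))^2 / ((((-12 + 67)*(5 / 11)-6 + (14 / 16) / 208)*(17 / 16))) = 11315200 / 2561463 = 4.42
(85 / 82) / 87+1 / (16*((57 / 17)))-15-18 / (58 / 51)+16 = -14.80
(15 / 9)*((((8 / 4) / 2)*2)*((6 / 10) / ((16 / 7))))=0.88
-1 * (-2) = 2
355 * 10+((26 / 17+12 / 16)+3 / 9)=724733 / 204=3552.61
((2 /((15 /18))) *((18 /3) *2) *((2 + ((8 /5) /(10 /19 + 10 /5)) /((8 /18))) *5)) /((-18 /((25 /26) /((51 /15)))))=-3425 /442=-7.75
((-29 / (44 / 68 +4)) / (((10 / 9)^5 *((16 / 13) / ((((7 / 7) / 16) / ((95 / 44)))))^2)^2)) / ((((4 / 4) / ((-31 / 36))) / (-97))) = -240163543187481501240939 / 4318186543513600000000000000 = -0.00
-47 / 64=-0.73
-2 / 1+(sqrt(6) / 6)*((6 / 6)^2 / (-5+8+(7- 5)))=-2+sqrt(6) / 30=-1.92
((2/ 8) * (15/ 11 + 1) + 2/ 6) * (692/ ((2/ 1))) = 10553/ 33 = 319.79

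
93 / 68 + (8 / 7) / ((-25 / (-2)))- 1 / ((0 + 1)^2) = 5463 / 11900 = 0.46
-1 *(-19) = 19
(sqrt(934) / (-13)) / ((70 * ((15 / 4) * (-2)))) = sqrt(934) / 6825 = 0.00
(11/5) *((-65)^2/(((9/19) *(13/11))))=149435/9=16603.89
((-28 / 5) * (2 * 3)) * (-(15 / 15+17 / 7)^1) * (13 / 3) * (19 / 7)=47424 / 35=1354.97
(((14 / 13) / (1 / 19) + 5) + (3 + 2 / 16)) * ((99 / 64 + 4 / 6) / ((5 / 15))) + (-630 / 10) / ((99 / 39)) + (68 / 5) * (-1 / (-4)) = 61653107 / 366080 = 168.41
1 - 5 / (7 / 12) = -53 / 7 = -7.57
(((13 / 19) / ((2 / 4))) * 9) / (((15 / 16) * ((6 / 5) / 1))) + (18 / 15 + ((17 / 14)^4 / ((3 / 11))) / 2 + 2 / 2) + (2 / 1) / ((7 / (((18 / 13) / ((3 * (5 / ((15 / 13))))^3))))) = 10715312966149 / 625403644320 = 17.13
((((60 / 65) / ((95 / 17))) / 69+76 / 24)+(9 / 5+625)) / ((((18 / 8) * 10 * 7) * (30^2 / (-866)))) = -46489316491 / 12079226250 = -3.85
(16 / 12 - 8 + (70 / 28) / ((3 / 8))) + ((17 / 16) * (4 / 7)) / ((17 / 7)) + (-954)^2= 3640465 / 4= 910116.25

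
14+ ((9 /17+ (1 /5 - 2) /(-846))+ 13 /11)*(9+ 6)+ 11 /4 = 1492385 /35156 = 42.45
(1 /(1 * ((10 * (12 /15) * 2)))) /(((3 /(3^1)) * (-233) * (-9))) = 1 /33552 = 0.00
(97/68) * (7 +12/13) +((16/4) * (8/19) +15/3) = 302097/16796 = 17.99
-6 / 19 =-0.32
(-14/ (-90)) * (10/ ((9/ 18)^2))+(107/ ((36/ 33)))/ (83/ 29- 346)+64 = 78049/ 1116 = 69.94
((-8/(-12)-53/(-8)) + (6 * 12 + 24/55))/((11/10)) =105241/1452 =72.48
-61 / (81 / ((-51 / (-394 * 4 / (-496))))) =64294 / 5319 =12.09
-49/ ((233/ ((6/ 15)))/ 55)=-1078/ 233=-4.63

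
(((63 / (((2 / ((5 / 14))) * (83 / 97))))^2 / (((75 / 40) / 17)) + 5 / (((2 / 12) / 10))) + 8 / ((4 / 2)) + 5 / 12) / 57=154727447 / 4712076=32.84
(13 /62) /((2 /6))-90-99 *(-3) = 12873 /62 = 207.63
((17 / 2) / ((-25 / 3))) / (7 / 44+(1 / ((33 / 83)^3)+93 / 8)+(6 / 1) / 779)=-5710964292 / 155106482525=-0.04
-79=-79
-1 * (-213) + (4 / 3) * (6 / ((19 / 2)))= 4063 / 19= 213.84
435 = 435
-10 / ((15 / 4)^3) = -128 / 675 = -0.19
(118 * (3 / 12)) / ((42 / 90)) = 885 / 14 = 63.21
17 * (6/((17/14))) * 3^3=2268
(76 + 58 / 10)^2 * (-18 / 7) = -3011058 / 175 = -17206.05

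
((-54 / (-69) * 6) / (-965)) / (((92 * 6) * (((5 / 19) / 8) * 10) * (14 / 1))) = -171 / 89334875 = -0.00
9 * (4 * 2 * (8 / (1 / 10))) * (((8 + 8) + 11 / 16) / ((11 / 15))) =1441800 / 11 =131072.73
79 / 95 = 0.83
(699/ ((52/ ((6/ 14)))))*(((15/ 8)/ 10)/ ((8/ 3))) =18873/ 46592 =0.41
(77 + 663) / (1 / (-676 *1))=-500240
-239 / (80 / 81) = -19359 / 80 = -241.99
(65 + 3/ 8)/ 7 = 523/ 56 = 9.34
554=554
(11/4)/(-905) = -11/3620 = -0.00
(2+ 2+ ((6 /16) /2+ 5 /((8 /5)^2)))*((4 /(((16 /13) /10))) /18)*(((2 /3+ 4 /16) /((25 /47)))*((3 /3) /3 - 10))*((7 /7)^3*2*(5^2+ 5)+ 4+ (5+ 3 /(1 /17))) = -25533079 /1152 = -22164.13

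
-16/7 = -2.29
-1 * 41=-41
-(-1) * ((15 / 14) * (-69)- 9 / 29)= -30141 / 406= -74.24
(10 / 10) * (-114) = -114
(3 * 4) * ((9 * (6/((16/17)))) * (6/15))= 1377/5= 275.40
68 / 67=1.01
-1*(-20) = 20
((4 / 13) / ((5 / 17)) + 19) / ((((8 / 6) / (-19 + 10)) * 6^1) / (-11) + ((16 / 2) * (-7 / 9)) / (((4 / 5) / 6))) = -0.43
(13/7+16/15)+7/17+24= 48794/1785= 27.34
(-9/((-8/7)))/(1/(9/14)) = 81/16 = 5.06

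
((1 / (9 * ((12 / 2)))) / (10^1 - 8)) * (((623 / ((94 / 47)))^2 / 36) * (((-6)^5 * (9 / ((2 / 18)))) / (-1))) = 31438449 / 2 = 15719224.50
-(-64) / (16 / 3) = 12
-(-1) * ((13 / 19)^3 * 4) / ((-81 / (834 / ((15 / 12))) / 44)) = -429979264 / 925965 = -464.36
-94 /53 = -1.77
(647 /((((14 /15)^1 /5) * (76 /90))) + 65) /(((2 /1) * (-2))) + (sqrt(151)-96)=-2422493 /2128 + sqrt(151)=-1126.10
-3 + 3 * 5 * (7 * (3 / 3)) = 102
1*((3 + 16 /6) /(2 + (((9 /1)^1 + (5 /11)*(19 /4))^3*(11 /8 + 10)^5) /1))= 47452258304 /2216015001075982035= 0.00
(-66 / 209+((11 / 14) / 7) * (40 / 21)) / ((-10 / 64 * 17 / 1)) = 63808 / 1661835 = 0.04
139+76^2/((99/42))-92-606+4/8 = 124867/66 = 1891.92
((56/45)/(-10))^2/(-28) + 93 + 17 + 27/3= 6024347/50625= 119.00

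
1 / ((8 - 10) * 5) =-1 / 10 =-0.10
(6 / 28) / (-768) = -1 / 3584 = -0.00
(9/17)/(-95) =-9/1615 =-0.01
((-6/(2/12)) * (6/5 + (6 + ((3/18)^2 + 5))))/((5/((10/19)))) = -4402/95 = -46.34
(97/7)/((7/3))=291/49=5.94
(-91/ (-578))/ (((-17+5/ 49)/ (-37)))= 164983/ 478584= 0.34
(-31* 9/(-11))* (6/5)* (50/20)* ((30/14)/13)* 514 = 6453270/1001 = 6446.82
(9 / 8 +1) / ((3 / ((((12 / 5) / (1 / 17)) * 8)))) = 1156 / 5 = 231.20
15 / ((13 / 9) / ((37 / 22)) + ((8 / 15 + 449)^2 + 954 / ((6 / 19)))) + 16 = 27319721483 / 1707474788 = 16.00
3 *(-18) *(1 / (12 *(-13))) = 9 / 26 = 0.35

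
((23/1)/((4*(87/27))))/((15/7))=483/580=0.83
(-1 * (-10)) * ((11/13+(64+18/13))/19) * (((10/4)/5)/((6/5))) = 7175/494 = 14.52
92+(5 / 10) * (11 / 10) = 1851 / 20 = 92.55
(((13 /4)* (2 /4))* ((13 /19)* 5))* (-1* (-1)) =845 /152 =5.56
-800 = -800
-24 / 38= -12 / 19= -0.63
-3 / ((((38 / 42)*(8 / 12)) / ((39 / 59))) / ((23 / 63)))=-2691 / 2242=-1.20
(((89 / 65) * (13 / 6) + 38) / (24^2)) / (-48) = -1229 / 829440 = -0.00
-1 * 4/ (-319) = 4/ 319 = 0.01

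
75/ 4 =18.75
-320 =-320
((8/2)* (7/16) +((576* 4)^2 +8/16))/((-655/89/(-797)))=1506168126909/2620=574873330.88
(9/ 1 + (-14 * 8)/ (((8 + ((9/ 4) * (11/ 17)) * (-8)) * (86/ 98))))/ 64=58645/ 85312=0.69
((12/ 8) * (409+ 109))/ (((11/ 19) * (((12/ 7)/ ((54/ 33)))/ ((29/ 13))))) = 2857.81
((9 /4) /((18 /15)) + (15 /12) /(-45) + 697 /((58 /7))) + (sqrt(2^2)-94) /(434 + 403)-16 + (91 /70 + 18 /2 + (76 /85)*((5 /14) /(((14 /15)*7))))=454085955031 /5661434520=80.21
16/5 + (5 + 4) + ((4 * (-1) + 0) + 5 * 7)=43.20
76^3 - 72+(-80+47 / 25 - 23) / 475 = 5211982472 / 11875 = 438903.79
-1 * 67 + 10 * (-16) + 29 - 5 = -203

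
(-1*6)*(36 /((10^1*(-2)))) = 54 /5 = 10.80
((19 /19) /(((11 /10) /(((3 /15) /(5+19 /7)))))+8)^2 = 5678689 /88209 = 64.38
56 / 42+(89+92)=547 / 3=182.33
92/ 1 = 92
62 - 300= -238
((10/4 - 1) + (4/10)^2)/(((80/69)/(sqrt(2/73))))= 5727*sqrt(146)/292000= 0.24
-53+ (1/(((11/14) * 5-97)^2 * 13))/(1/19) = -1169786677/22071517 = -53.00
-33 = -33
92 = 92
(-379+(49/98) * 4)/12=-377/12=-31.42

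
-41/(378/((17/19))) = -697/7182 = -0.10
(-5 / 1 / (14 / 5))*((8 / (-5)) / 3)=20 / 21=0.95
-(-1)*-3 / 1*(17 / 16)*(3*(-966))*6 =221697 / 4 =55424.25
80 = 80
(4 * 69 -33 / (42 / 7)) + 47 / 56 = 15195 / 56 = 271.34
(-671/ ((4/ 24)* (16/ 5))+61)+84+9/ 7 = -62263/ 56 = -1111.84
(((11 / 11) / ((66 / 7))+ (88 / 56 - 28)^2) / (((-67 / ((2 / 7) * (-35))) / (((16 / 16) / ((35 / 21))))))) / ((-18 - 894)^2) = 2259193 / 30036771072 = 0.00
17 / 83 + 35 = 2922 / 83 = 35.20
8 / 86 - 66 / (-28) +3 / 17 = 26881 / 10234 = 2.63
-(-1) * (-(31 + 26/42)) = -664/21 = -31.62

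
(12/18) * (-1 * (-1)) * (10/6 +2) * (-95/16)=-1045/72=-14.51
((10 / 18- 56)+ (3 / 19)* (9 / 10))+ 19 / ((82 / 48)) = -3097487 / 70110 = -44.18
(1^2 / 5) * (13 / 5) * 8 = 104 / 25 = 4.16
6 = 6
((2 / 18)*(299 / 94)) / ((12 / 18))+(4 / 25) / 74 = 277703 / 521700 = 0.53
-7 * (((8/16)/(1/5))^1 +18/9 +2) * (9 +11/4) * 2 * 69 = -295113/4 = -73778.25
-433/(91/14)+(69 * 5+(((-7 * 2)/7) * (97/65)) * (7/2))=17416/65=267.94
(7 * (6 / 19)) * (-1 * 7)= -294 / 19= -15.47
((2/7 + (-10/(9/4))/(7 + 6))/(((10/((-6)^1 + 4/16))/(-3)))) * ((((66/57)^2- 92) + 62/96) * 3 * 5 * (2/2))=63469949/485184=130.82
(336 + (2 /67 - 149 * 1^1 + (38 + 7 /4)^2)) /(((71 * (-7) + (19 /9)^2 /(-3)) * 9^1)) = -51146721 /129853504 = -0.39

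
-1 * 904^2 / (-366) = 408608 / 183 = 2232.83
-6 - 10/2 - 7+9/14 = -243/14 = -17.36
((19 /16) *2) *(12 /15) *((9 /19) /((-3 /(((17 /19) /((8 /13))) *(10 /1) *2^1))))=-663 /76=-8.72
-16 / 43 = -0.37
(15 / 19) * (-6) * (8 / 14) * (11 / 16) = -495 / 266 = -1.86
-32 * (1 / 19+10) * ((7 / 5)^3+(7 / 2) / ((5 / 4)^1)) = -4235616 / 2375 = -1783.42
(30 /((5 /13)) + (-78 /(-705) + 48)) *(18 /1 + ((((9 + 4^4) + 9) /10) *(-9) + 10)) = -32392148 /1175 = -27567.79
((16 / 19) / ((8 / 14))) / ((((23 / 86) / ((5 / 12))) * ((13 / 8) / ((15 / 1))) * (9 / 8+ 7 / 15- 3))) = -14448000 / 960089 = -15.05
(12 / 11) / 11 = 12 / 121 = 0.10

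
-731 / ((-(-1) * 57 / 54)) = -13158 / 19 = -692.53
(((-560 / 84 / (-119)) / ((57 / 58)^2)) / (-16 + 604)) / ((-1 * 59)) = -16820 / 10059751989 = -0.00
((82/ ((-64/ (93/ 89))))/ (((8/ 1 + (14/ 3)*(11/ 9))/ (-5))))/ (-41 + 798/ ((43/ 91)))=4426893/ 14932832960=0.00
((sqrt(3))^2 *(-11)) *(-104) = 3432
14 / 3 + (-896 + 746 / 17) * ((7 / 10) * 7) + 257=-997996 / 255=-3913.71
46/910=23/455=0.05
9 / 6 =1.50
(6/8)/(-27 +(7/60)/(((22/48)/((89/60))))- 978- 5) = -2475/3331754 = -0.00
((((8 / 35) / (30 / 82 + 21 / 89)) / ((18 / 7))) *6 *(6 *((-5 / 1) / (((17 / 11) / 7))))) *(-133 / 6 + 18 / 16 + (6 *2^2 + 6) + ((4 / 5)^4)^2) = -24039274113547 / 21874218750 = -1098.98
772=772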